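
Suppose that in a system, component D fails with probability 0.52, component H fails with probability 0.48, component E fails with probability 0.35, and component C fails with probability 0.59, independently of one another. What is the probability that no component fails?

0.0665184

P(none) = (1 − 0.52) × (1 − 0.48) × (1 − 0.35) × (1 − 0.59) = 0.48 × 0.52 × 0.65 × 0.41 = 0.0665184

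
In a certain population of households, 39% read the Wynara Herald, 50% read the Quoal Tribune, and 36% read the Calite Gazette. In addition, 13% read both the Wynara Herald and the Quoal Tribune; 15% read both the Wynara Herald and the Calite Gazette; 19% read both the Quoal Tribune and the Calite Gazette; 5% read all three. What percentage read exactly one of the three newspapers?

Using the inclusion–exclusion count for exactly one event:
P(exactly one) = 39 + 50 + 36 − 2·13 − 2·15 − 2·19 + 3·5 = 46%

46%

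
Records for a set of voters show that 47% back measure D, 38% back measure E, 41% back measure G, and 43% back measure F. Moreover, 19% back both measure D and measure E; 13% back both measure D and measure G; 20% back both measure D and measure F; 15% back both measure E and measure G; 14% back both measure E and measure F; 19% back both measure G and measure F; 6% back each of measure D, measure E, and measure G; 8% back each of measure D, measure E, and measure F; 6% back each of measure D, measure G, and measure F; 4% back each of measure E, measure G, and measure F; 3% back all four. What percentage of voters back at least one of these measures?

P(≥1) = 47 + 38 + 41 + 43 − 19 − 13 − 20 − 15 − 14 − 19 + 6 + 8 + 6 + 4 − 3 = 90%

90%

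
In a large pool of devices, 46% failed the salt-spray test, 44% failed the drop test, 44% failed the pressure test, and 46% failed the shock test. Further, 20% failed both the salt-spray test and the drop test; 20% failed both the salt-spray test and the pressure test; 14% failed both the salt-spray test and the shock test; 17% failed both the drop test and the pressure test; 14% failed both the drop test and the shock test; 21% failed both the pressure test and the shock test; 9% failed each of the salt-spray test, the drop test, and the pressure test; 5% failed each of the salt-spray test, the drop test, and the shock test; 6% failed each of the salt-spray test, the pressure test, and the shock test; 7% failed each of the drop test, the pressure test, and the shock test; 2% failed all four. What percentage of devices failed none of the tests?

1%

By inclusion–exclusion:
P(union) = 46 + 44 + 44 + 46 − 20 − 20 − 14 − 17 − 14 − 21 + 9 + 5 + 6 + 7 − 2 = 99%
P(none) = 100% − 99% = 1%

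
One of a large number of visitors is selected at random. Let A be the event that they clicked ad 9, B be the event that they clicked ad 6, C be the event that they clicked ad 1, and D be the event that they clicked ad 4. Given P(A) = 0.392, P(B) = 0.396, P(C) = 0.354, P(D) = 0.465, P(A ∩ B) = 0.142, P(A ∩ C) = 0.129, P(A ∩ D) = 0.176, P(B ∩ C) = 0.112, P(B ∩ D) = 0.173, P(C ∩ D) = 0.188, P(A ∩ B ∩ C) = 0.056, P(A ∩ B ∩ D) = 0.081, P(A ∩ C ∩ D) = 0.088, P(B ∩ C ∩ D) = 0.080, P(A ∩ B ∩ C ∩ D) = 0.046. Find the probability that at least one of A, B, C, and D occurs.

0.946

By inclusion–exclusion:
P(A ∪ B ∪ C ∪ D) = 0.392 + 0.396 + 0.354 + 0.465 − 0.142 − 0.129 − 0.176 − 0.112 − 0.173 − 0.188 + 0.056 + 0.081 + 0.088 + 0.080 − 0.046 = 0.946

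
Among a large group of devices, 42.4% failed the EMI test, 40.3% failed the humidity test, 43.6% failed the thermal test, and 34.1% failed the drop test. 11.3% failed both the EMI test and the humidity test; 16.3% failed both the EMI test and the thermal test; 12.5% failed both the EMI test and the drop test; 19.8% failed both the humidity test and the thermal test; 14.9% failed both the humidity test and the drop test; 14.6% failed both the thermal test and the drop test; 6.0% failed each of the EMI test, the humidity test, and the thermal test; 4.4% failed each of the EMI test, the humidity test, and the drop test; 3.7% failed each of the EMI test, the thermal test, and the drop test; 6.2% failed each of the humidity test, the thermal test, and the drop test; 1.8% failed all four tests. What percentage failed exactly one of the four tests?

By inclusion–exclusion (exactly-one form):
P(exactly one) = 42.4 + 40.3 + 43.6 + 34.1 − 2·11.3 − 2·16.3 − 2·12.5 − 2·19.8 − 2·14.9 − 2·14.6 + 3·6.0 + 3·4.4 + 3·3.7 + 3·6.2 − 4·1.8 = 35.3%

35.3%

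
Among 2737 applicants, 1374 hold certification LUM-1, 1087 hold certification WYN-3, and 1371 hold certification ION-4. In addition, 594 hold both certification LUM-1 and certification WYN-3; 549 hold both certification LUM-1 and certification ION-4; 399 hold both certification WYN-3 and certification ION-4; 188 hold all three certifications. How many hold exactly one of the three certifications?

Using the inclusion–exclusion count for exactly one event:
N(exactly one) = 1374 + 1087 + 1371 − 2·594 − 2·549 − 2·399 + 3·188 = 1312

1312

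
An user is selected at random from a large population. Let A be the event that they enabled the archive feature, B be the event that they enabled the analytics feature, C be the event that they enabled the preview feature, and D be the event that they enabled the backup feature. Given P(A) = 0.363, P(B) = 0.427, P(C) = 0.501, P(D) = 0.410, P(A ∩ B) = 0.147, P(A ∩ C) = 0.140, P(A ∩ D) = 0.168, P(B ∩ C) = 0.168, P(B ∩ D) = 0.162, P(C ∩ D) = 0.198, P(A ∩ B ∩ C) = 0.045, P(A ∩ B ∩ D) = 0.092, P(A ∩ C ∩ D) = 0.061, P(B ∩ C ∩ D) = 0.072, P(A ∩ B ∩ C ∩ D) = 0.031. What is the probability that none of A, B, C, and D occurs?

0.043

By inclusion–exclusion:
P(A ∪ B ∪ C ∪ D) = 0.363 + 0.427 + 0.501 + 0.410 − 0.147 − 0.140 − 0.168 − 0.168 − 0.162 − 0.198 + 0.045 + 0.092 + 0.061 + 0.072 − 0.031 = 0.957
P(none) = 1 − 0.957 = 0.043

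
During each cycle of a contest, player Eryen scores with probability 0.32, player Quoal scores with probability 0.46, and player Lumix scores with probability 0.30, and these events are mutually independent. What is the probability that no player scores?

0.25704

P(none) = (1 − 0.32) × (1 − 0.46) × (1 − 0.30) = 0.68 × 0.54 × 0.70 = 0.25704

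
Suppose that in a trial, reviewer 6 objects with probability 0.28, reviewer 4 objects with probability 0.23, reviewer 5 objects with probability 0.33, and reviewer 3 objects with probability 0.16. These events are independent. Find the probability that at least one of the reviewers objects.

P(none) = (1 − 0.28) × (1 − 0.23) × (1 − 0.33) × (1 − 0.16) = 0.72 × 0.77 × 0.67 × 0.84 = 0.31201632
P(at least one) = 1 − 0.31201632 = 0.68798368

0.68798368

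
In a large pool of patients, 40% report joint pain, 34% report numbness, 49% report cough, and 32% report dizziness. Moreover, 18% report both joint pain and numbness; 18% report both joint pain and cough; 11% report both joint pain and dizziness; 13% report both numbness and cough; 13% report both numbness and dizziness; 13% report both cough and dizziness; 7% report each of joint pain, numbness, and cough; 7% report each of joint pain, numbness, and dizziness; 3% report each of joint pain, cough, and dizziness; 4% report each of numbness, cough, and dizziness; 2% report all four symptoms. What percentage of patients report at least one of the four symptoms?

P(≥1) = 40 + 34 + 49 + 32 − 18 − 18 − 11 − 13 − 13 − 13 + 7 + 7 + 3 + 4 − 2 = 88%

88%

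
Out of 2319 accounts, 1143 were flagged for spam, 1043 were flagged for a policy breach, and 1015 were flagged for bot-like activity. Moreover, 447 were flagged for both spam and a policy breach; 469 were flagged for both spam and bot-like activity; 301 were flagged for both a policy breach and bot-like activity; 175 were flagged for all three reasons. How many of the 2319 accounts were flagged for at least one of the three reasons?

By inclusion-exclusion,
|at least one| = 1143 + 1043 + 1015 − 447 − 469 − 301 + 175 = 2159

2159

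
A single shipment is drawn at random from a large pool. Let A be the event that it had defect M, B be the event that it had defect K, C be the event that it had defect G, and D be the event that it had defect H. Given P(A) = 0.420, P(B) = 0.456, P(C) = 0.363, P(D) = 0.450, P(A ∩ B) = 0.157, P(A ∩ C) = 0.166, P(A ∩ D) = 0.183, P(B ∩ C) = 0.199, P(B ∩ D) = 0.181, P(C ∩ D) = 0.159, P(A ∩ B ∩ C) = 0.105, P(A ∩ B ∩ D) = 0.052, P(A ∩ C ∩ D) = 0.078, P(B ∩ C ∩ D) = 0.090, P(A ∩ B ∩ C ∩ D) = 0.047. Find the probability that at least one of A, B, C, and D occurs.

0.922

P(A ∪ B ∪ C ∪ D) = 0.420 + 0.456 + 0.363 + 0.450 − 0.157 − 0.166 − 0.183 − 0.199 − 0.181 − 0.159 + 0.105 + 0.052 + 0.078 + 0.090 − 0.047 = 0.922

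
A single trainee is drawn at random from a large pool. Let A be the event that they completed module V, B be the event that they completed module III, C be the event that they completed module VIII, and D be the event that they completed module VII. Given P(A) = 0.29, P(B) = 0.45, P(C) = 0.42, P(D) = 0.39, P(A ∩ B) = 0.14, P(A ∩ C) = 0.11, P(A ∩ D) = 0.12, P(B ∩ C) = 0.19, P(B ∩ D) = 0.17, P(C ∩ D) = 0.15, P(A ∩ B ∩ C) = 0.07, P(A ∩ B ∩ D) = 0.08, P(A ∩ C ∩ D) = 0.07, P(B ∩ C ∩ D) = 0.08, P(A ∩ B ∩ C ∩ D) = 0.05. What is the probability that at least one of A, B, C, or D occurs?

Inclusion–exclusion gives
P(A ∪ B ∪ C ∪ D) = 0.29 + 0.45 + 0.42 + 0.39 − 0.14 − 0.11 − 0.12 − 0.19 − 0.17 − 0.15 + 0.07 + 0.08 + 0.07 + 0.08 − 0.05 = 0.92

0.92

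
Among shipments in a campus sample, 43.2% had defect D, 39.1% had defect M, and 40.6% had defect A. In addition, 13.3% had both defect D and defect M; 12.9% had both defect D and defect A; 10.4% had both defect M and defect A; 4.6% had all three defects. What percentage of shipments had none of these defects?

9.1%

P(at least one) = 43.2 + 39.1 + 40.6 − 13.3 − 12.9 − 10.4 + 4.6 = 90.9%
P(none) = 100% − 90.9% = 9.1%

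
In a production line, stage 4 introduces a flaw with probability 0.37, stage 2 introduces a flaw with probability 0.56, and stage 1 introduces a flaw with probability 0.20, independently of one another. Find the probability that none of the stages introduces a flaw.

0.22176

Independence gives P(none) = ∏(1 − pᵢ).
P(none) = (1 − 0.37) × (1 − 0.56) × (1 − 0.20) = 0.63 × 0.44 × 0.80 = 0.22176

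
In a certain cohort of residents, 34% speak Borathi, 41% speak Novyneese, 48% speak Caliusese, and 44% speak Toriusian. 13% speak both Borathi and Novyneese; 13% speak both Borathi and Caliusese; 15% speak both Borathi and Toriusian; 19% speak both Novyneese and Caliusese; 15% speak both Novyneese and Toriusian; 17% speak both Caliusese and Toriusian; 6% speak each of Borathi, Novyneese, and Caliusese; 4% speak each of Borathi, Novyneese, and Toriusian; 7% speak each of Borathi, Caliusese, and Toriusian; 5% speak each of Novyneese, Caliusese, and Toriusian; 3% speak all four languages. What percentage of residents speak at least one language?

94%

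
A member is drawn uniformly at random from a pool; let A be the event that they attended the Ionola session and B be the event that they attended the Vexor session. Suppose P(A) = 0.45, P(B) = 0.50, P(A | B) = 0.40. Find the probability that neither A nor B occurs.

P(A ∩ B) = P(B)·P(A|B) = 0.50 × 0.40 = 0.20
Using inclusion–exclusion:
P(A ∪ B) = 0.45 + 0.50 − 0.20 = 0.75
P(none) = 1 − 0.75 = 0.25

0.25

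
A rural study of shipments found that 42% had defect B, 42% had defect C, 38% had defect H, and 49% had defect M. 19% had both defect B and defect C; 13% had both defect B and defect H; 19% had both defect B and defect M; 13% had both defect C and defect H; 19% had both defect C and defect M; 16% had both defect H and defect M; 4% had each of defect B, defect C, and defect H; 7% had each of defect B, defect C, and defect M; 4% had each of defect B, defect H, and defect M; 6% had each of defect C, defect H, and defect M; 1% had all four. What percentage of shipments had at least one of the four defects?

Inclusion–exclusion gives
P(≥1) = 42 + 42 + 38 + 49 − 19 − 13 − 19 − 13 − 19 − 16 + 4 + 7 + 4 + 6 − 1 = 92%

92%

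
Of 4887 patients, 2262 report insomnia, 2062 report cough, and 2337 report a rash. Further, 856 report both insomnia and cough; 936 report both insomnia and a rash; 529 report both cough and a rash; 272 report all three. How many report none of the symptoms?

275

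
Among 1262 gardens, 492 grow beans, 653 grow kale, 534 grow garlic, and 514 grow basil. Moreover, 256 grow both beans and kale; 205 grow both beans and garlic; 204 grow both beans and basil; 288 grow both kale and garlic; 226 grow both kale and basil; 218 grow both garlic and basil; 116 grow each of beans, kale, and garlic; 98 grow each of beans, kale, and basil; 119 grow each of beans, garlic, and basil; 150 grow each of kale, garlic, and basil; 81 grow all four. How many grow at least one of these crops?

1198

Using inclusion–exclusion:
N(≥1) = 492 + 653 + 534 + 514 − 256 − 205 − 204 − 288 − 226 − 218 + 116 + 98 + 119 + 150 − 81 = 1198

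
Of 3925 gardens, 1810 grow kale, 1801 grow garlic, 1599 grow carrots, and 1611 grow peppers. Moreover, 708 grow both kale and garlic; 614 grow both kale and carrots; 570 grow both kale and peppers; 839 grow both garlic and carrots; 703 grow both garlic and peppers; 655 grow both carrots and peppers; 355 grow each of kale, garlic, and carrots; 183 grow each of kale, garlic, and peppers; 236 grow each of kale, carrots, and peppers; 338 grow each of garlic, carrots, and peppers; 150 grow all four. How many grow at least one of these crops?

3694

|at least one| = 1810 + 1801 + 1599 + 1611 − 708 − 614 − 570 − 839 − 703 − 655 + 355 + 183 + 236 + 338 − 150 = 3694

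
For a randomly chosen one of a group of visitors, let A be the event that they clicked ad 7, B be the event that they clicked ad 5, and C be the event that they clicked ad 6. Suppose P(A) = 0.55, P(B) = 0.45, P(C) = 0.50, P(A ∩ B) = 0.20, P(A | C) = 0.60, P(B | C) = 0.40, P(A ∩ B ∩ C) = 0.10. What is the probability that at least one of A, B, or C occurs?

0.90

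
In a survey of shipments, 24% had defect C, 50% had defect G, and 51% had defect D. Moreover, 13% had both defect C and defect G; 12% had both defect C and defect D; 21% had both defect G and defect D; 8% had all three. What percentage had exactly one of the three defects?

By inclusion–exclusion (exactly-one form):
P(exactly one) = 24 + 50 + 51 − 2·13 − 2·12 − 2·21 + 3·8 = 57%

57%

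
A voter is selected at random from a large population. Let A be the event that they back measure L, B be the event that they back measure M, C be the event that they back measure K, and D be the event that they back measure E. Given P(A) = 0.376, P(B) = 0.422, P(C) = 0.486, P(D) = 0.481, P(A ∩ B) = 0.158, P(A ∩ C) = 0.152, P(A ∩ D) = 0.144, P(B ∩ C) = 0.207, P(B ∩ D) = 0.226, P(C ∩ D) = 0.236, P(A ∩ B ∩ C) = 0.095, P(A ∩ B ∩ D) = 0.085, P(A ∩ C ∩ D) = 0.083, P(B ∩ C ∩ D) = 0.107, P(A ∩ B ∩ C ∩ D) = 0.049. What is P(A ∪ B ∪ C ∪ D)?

0.963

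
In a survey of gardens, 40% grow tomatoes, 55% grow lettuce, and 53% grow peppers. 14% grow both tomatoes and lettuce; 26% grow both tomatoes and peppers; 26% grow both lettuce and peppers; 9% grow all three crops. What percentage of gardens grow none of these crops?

Apply inclusion-exclusion:
P(at least one) = 40 + 55 + 53 − 14 − 26 − 26 + 9 = 91%
P(none) = 100% − 91% = 9%

9%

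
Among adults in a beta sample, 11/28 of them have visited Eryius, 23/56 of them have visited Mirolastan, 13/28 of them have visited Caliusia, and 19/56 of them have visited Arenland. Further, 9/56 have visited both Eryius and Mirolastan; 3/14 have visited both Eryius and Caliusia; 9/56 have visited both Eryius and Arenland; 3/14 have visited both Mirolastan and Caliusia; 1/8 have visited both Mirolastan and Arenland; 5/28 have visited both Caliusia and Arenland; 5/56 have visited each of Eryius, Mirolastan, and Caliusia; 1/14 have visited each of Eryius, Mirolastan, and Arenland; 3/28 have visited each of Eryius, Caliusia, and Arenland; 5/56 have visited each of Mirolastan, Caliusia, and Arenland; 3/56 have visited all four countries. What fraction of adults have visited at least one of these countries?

6/7

By inclusion–exclusion:
P(union) = 11/28 + 23/56 + 13/28 + 19/56 − 9/56 − 3/14 − 9/56 − 3/14 − 1/8 − 5/28 + 5/56 + 1/14 + 3/28 + 5/56 − 3/56 = 6/7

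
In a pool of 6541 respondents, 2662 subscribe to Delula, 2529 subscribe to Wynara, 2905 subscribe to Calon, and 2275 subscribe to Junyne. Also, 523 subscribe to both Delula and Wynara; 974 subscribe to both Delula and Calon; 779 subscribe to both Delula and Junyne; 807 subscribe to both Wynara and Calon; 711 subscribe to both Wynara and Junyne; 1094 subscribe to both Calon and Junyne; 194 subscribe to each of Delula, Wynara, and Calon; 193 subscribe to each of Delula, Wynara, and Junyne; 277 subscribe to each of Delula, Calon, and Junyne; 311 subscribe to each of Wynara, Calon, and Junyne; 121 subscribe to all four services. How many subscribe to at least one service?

6337

N(≥1) = 2662 + 2529 + 2905 + 2275 − 523 − 974 − 779 − 807 − 711 − 1094 + 194 + 193 + 277 + 311 − 121 = 6337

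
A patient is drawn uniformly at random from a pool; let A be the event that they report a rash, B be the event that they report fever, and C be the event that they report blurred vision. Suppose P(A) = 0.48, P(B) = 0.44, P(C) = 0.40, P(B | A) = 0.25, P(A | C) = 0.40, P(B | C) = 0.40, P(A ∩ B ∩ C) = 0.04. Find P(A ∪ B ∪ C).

0.92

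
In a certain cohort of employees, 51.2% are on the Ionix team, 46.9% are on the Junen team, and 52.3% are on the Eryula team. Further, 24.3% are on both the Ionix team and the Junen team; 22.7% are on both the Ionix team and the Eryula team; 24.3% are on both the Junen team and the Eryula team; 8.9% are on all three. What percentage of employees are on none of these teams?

Using inclusion–exclusion:
P(≥1) = 51.2 + 46.9 + 52.3 − 24.3 − 22.7 − 24.3 + 8.9 = 88.0%
P(none) = 100% − 88.0% = 12.0%

12.0%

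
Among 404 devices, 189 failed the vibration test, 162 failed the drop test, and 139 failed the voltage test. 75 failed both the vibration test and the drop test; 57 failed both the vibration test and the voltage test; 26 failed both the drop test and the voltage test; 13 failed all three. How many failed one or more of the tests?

345

N(≥1) = 189 + 162 + 139 − 75 − 57 − 26 + 13 = 345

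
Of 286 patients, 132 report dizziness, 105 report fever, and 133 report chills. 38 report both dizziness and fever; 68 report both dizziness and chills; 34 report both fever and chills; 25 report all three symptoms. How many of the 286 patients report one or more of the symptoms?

255

Using inclusion–exclusion:
|union| = 132 + 105 + 133 − 38 − 68 − 34 + 25 = 255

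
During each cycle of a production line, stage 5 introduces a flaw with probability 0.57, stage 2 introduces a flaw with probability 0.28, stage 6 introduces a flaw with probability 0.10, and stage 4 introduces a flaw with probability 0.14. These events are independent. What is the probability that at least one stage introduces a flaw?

0.7603696

Since the events are independent, P(none) is the product of the individual non-occurrence probabilities.
P(none) = (1 − 0.57) × (1 − 0.28) × (1 − 0.10) × (1 − 0.14) = 0.43 × 0.72 × 0.90 × 0.86 = 0.2396304
P(at least one) = 1 − 0.2396304 = 0.7603696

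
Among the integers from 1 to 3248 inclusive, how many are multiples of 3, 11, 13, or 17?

⌊3248/3⌋ + ⌊3248/11⌋ + ⌊3248/13⌋ + ⌊3248/17⌋ − ⌊3248/33⌋ − ⌊3248/39⌋ − ⌊3248/51⌋ − ⌊3248/143⌋ − ⌊3248/187⌋ − ⌊3248/221⌋ + ⌊3248/429⌋ + ⌊3248/561⌋ + ⌊3248/663⌋ + ⌊3248/2431⌋ − ⌊3248/7293⌋ = 1082 + 295 + 249 + 191 − 98 − 83 − 63 − 22 − 17 − 14 + 7 + 5 + 4 + 1 − 0 = 1537

1537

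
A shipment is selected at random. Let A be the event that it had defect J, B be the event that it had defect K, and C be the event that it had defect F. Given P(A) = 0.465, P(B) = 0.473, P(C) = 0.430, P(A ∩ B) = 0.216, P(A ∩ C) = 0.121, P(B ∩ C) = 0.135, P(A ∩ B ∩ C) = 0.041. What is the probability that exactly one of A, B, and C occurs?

P(exactly one) = 0.465 + 0.473 + 0.430 − 2·0.216 − 2·0.121 − 2·0.135 + 3·0.041 = 0.547

0.547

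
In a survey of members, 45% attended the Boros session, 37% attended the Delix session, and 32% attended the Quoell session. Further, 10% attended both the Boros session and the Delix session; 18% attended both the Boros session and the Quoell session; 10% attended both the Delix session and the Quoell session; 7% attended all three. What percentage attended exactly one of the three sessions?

P(exactly one) = 45 + 37 + 32 − 2·10 − 2·18 − 2·10 + 3·7 = 59%

59%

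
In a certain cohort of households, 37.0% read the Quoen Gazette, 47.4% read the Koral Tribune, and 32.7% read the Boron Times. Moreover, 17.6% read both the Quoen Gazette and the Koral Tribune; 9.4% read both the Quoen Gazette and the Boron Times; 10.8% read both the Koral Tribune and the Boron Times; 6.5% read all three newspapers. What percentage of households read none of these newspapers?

14.2%

Using inclusion–exclusion:
P(union) = 37.0 + 47.4 + 32.7 − 17.6 − 9.4 − 10.8 + 6.5 = 85.8%
P(none) = 100% − 85.8% = 14.2%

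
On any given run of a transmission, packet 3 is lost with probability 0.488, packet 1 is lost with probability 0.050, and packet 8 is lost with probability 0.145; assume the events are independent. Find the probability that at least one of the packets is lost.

0.584128

Since the events are independent, P(none) is the product of the individual non-occurrence probabilities.
P(none) = (1 − 0.488) × (1 − 0.050) × (1 − 0.145) = 0.512 × 0.950 × 0.855 = 0.415872
P(at least one) = 1 − 0.415872 = 0.584128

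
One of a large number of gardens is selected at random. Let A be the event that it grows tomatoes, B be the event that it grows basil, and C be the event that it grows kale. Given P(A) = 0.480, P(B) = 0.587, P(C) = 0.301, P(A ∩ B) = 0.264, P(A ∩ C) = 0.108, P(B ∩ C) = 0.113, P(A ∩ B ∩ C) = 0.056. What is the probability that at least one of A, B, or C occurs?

0.939

P(A ∪ B ∪ C) = 0.480 + 0.587 + 0.301 − 0.264 − 0.108 − 0.113 + 0.056 = 0.939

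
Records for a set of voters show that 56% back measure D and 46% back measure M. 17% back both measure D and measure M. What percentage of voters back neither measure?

15%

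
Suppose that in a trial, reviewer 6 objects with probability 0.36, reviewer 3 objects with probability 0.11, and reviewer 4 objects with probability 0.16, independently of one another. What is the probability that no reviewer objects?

0.478464

Independence gives P(none) = ∏(1 − pᵢ).
P(none) = (1 − 0.36) × (1 − 0.11) × (1 − 0.16) = 0.64 × 0.89 × 0.84 = 0.478464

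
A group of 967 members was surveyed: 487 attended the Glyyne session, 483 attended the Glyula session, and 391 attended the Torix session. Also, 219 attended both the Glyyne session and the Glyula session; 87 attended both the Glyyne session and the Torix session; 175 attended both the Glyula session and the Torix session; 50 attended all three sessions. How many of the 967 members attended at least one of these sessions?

930

By inclusion-exclusion,
|at least one| = 487 + 483 + 391 − 219 − 87 − 175 + 50 = 930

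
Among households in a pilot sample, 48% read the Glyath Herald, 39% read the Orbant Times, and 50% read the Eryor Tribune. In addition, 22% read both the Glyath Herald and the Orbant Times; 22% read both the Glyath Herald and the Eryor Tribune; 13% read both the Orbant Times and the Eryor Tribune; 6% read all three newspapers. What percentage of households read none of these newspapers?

Using inclusion–exclusion:
P(at least one) = 48 + 39 + 50 − 22 − 22 − 13 + 6 = 86%
P(none) = 100% − 86% = 14%

14%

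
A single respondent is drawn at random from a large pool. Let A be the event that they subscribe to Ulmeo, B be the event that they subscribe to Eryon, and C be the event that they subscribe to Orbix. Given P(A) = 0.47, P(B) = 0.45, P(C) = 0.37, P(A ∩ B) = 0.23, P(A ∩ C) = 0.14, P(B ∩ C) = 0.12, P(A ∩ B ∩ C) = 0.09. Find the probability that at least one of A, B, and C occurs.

Using inclusion–exclusion:
P(A ∪ B ∪ C) = 0.47 + 0.45 + 0.37 − 0.23 − 0.14 − 0.12 + 0.09 = 0.89

0.89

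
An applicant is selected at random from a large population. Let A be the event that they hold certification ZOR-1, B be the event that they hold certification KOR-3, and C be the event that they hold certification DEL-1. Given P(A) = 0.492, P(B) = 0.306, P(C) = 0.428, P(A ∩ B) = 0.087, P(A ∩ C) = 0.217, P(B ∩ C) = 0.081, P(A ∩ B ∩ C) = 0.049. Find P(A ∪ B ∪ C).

0.890

Inclusion–exclusion gives
P(A ∪ B ∪ C) = 0.492 + 0.306 + 0.428 − 0.087 − 0.217 − 0.081 + 0.049 = 0.890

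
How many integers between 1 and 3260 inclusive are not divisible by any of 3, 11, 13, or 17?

Inclusion–exclusion gives
1086 + 296 + 250 + 191 − 98 − 83 − 63 − 22 − 17 − 14 + 7 + 5 + 4 + 1 − 0 = 1543
3260 − 1543 = 1717

1717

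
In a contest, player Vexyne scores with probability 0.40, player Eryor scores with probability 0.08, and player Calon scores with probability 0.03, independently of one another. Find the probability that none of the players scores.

0.53544

P(none) = (1 − 0.40) × (1 − 0.08) × (1 − 0.03) = 0.60 × 0.92 × 0.97 = 0.53544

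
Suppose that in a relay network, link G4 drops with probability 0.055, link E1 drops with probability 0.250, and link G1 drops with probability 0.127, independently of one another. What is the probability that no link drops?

0.61873875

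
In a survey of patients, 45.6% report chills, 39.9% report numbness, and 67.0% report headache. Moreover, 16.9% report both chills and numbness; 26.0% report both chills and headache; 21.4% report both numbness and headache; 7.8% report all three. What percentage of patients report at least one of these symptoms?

Apply inclusion-exclusion:
P(at least one) = 45.6 + 39.9 + 67.0 − 16.9 − 26.0 − 21.4 + 7.8 = 96.0%

96.0%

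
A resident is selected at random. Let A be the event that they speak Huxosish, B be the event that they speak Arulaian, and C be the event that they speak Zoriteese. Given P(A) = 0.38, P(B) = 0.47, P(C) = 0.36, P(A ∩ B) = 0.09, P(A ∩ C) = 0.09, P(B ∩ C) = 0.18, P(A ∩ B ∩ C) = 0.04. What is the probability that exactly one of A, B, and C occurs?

0.61

Using the inclusion–exclusion count for exactly one event:
P(exactly one) = 0.38 + 0.47 + 0.36 − 2·0.09 − 2·0.09 − 2·0.18 + 3·0.04 = 0.61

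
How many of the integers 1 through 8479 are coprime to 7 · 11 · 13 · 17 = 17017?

5742

Using inclusion–exclusion:
1211 + 770 + 652 + 498 − 110 − 93 − 71 − 59 − 45 − 38 + 8 + 6 + 5 + 3 − 0 = 2737
8479 − 2737 = 5742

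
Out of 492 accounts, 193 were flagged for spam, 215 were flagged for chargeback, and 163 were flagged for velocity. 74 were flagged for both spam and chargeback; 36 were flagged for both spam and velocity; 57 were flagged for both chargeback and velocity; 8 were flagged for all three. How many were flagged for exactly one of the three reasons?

|exactly one| = 193 + 215 + 163 − 2·74 − 2·36 − 2·57 + 3·8 = 261

261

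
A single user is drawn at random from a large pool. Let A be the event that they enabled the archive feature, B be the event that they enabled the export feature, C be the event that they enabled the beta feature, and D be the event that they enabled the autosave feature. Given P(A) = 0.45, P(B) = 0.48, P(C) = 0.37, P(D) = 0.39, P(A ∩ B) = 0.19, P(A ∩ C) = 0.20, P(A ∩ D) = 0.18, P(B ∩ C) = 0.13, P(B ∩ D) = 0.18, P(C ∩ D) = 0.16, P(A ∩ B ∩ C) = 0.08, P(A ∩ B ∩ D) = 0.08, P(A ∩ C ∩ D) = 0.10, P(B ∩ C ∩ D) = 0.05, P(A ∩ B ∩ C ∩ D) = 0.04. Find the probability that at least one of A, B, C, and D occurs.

0.92

P(A ∪ B ∪ C ∪ D) = 0.45 + 0.48 + 0.37 + 0.39 − 0.19 − 0.20 − 0.18 − 0.13 − 0.18 − 0.16 + 0.08 + 0.08 + 0.10 + 0.05 − 0.04 = 0.92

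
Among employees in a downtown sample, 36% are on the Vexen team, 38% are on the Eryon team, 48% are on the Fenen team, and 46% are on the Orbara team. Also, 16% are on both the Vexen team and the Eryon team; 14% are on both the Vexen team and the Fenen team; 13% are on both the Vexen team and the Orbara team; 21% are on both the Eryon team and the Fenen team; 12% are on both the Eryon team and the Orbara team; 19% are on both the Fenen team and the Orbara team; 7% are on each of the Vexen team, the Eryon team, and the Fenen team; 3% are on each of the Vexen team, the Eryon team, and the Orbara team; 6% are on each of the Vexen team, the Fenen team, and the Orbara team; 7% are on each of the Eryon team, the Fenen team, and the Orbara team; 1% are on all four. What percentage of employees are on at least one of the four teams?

95%

P(≥1) = 36 + 38 + 48 + 46 − 16 − 14 − 13 − 21 − 12 − 19 + 7 + 3 + 6 + 7 − 1 = 95%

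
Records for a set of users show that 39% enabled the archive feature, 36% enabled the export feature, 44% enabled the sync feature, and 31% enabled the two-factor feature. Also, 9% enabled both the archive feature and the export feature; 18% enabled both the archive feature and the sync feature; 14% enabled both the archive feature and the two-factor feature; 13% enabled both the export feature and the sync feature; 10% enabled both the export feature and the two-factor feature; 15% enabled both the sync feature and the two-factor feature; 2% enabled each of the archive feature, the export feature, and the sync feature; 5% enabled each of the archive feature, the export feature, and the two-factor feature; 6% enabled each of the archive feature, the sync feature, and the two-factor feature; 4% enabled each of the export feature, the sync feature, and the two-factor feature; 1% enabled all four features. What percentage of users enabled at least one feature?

P(union) = 39 + 36 + 44 + 31 − 9 − 18 − 14 − 13 − 10 − 15 + 2 + 5 + 6 + 4 − 1 = 87%

87%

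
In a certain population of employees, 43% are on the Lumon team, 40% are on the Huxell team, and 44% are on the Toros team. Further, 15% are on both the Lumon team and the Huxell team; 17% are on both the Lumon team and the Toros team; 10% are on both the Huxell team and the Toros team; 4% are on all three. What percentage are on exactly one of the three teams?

55%

Using the inclusion–exclusion count for exactly one event:
P(exactly one) = 43 + 40 + 44 − 2·15 − 2·17 − 2·10 + 3·4 = 55%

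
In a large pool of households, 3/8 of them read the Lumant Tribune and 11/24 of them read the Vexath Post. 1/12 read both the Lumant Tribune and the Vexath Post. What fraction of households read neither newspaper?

P(union) = 3/8 + 11/24 − 1/12 = 3/4
P(none) = 1 − 3/4 = 1/4

1/4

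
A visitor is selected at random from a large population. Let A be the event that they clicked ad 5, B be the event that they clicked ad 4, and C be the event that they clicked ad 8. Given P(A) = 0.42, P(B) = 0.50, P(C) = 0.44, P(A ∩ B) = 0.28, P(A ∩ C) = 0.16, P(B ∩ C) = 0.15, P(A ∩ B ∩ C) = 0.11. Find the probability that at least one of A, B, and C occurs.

0.88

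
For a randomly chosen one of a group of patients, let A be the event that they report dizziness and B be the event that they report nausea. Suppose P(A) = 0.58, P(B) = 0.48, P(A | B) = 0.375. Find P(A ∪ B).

0.88

P(A ∩ B) = P(B)·P(A|B) = 0.48 × 0.375 = 0.18
Using inclusion–exclusion:
P(A ∪ B) = 0.58 + 0.48 − 0.18 = 0.88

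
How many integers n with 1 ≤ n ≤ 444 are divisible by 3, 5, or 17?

221

Apply inclusion-exclusion:
⌊444/3⌋ + ⌊444/5⌋ + ⌊444/17⌋ − ⌊444/15⌋ − ⌊444/51⌋ − ⌊444/85⌋ + ⌊444/255⌋ = 148 + 88 + 26 − 29 − 8 − 5 + 1 = 221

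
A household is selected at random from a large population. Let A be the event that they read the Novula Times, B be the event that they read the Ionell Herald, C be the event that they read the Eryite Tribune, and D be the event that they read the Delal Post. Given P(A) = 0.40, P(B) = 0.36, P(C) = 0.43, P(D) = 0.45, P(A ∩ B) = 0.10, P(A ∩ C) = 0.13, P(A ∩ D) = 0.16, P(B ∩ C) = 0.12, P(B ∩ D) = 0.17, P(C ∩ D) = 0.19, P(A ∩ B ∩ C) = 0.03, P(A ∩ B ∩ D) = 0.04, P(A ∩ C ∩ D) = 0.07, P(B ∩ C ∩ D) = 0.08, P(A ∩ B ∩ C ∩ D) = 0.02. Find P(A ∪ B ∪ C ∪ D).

P(A ∪ B ∪ C ∪ D) = 0.40 + 0.36 + 0.43 + 0.45 − 0.10 − 0.13 − 0.16 − 0.12 − 0.17 − 0.19 + 0.03 + 0.04 + 0.07 + 0.08 − 0.02 = 0.97

0.97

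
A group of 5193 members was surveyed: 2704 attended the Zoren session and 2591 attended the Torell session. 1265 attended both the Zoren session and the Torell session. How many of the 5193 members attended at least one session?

4030

|union| = 2704 + 2591 − 1265 = 4030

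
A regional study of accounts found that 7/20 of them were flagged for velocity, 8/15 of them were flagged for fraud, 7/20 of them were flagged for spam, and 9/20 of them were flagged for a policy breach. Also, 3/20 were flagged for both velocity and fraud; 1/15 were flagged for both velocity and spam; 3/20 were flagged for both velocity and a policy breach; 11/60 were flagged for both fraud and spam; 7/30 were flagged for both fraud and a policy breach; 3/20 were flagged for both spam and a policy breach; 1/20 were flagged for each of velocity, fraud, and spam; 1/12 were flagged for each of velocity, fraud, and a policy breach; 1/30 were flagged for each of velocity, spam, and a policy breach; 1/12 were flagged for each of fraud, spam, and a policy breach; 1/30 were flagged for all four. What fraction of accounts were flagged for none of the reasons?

1/30

Inclusion–exclusion gives
P(at least one) = 7/20 + 8/15 + 7/20 + 9/20 − 3/20 − 1/15 − 3/20 − 11/60 − 7/30 − 3/20 + 1/20 + 1/12 + 1/30 + 1/12 − 1/30 = 29/30
P(none) = 1 − 29/30 = 1/30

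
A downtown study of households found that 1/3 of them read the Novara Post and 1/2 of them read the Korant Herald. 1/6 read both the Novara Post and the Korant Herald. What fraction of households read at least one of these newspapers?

Apply inclusion-exclusion:
P(union) = 1/3 + 1/2 − 1/6 = 2/3

2/3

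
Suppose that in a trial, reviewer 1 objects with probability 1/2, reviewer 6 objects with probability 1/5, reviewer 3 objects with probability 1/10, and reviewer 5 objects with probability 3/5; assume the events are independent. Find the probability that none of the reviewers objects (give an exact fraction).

18/125

P(none) = (1 − 1/2) × (1 − 1/5) × (1 − 1/10) × (1 − 3/5) = 1/2 × 4/5 × 9/10 × 2/5 = 18/125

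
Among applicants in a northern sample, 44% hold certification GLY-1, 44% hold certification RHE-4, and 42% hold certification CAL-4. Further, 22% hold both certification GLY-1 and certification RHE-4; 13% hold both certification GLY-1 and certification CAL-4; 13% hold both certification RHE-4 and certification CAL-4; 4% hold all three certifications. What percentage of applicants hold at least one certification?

By inclusion–exclusion:
P(union) = 44 + 44 + 42 − 22 − 13 − 13 + 4 = 86%

86%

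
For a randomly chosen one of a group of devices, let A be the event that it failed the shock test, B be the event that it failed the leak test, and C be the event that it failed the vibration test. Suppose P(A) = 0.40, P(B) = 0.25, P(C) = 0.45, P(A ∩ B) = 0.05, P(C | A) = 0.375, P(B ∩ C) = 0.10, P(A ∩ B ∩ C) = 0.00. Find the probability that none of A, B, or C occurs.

0.20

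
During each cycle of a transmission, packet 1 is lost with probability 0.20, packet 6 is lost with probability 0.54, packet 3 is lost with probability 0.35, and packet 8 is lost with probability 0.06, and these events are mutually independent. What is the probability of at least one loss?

P(none) = (1 − 0.20) × (1 − 0.54) × (1 − 0.35) × (1 − 0.06) = 0.80 × 0.46 × 0.65 × 0.94 = 0.224848
P(at least one) = 1 − 0.224848 = 0.775152

0.775152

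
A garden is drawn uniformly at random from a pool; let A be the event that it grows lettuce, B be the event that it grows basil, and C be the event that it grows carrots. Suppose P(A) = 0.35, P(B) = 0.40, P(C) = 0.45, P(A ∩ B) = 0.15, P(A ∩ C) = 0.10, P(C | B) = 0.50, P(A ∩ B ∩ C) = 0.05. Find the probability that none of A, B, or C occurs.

P(B ∩ C) = P(B)·P(C|B) = 0.40 × 0.50 = 0.20
Using inclusion–exclusion:
P(A ∪ B ∪ C) = 0.35 + 0.40 + 0.45 − 0.15 − 0.10 − 0.20 + 0.05 = 0.80
P(none) = 1 − 0.80 = 0.20

0.20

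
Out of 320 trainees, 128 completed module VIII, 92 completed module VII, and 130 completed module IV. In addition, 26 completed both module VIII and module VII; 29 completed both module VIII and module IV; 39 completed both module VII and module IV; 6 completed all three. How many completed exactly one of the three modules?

By inclusion–exclusion (exactly-one form):
|exactly one| = 128 + 92 + 130 − 2·26 − 2·29 − 2·39 + 3·6 = 180

180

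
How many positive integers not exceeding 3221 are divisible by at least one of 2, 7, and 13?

Using inclusion–exclusion:
floor(3221/2) + floor(3221/7) + floor(3221/13) − floor(3221/14) − floor(3221/26) − floor(3221/91) + floor(3221/182) = 1610 + 460 + 247 − 230 − 123 − 35 + 17 = 1946

1946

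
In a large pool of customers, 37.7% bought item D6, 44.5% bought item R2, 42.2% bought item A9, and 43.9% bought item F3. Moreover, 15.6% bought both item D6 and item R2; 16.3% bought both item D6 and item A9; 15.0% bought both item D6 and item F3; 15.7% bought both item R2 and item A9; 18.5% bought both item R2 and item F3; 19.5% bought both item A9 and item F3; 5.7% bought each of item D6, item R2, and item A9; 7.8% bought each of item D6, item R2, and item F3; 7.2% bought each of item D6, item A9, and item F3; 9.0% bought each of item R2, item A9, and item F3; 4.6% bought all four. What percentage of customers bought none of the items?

Using inclusion–exclusion:
P(at least one) = 37.7 + 44.5 + 42.2 + 43.9 − 15.6 − 16.3 − 15.0 − 15.7 − 18.5 − 19.5 + 5.7 + 7.8 + 7.2 + 9.0 − 4.6 = 92.8%
P(none) = 100% − 92.8% = 7.2%

7.2%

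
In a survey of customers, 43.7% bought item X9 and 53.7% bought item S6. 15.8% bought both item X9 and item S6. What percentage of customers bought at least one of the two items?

81.6%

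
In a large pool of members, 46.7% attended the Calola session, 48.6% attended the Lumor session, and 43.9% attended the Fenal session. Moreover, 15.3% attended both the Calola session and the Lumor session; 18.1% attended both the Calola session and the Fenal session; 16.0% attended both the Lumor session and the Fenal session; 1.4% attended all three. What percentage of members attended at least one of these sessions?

91.2%

Inclusion–exclusion gives
P(≥1) = 46.7 + 48.6 + 43.9 − 15.3 − 18.1 − 16.0 + 1.4 = 91.2%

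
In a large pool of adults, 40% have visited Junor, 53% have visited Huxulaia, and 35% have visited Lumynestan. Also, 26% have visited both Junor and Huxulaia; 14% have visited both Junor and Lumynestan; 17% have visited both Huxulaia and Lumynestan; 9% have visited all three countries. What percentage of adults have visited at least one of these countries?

P(at least one) = 40 + 53 + 35 − 26 − 14 − 17 + 9 = 80%

80%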